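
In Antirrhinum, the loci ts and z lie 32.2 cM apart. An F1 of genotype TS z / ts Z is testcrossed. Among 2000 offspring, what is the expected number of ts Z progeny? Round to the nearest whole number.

A map distance of 32.2 cM corresponds to a recombination frequency of 0.322.
The F1 is TS z / ts Z, so ts Z is a parental gamete class with expected frequency (1 − r)/2 = 0.678/2 = 0.3390.
Expected number = 0.3390 × 2000 = 678.00 ≈ 678.

678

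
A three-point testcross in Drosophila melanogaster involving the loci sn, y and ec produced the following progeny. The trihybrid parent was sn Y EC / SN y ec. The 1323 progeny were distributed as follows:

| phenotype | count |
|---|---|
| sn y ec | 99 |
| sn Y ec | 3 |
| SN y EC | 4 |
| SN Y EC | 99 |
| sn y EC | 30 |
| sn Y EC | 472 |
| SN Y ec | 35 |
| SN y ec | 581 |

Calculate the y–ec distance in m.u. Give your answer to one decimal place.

5.4 m.u.

The two rarest classes, sn Y ec and SN y EC, are the double crossovers. Comparing them with the parentals, only the ec allele has switched, so ec is the middle locus and the order is y – ec – sn.
Crossovers in the y–ec interval produce the single-crossover classes sn y EC and SN Y ec (30 + 35 = 65) plus the double crossovers (7).
RF(y–ec) = (65 + 7) / 1323 = 72/1323 = 0.0544 → 5.4 m.u.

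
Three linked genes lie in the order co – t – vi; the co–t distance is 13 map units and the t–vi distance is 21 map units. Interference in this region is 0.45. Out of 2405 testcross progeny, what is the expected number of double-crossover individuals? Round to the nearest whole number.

36

Map distances give recombination frequencies of 0.130 and 0.210 for the two intervals.
With interference 0.45 (so coincidence = 0.55), expected double-crossover frequency = 0.130 × 0.210 × 0.55 = 0.01502.
Expected number = 0.01502 × 2405 = 36.11 ≈ 36.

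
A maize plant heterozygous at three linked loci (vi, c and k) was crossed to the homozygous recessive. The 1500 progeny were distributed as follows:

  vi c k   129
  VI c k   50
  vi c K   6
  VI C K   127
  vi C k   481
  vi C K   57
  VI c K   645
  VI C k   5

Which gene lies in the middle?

vi

The two most frequent reciprocal classes, vi C k and VI c K, are the parental types, so the F1 was vi C k / VI c K.
The two rarest classes, VI C k and vi c K, are the double crossovers. Comparing them with the parentals, only the vi allele has switched, so vi is the middle locus and the order is c – vi – k.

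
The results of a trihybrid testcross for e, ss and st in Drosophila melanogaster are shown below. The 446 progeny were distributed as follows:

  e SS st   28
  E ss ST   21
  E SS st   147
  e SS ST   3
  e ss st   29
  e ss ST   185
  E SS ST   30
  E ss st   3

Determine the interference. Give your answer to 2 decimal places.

The two most frequent reciprocal classes, E SS st and e ss ST, are the parental types, so the F1 was E SS st / e ss ST.
The two rarest classes, E ss st and e SS ST, are the double crossovers. Comparing them with the parentals, only the ss allele has switched, so ss is the middle locus and the order is e – ss – st.
e–ss: (49 + 6)/446 = 0.1233; ss–st: (59 + 6)/446 = 0.1457.
Expected DCO frequency = 0.1233 × 0.1457 ≈ 0.01796; observed = 6/446 ≈ 0.01345.
Coefficient of coincidence = 0.01345/0.01796 ≈ 0.75; interference = 1 − 0.75 = 0.25.

0.25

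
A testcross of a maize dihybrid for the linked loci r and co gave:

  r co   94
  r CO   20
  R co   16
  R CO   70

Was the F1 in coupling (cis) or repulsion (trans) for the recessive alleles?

The two most frequent classes are R CO (70) and r co (94); these are the parental (non-recombinant) types.
So the F1 carried R CO on one chromosome and r co on the other — the recessive alleles are on the same chromosome (cis / coupling).

cis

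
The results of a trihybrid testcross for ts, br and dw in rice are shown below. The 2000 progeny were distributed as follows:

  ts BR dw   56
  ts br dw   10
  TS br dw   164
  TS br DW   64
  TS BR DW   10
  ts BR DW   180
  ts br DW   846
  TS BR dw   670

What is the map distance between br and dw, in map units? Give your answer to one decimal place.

The two most frequent reciprocal classes, TS BR dw and ts br DW, are the parental types, so the F1 was TS BR dw / ts br DW.
The two rarest classes, TS BR DW and ts br dw, are the double crossovers. Comparing them with the parentals, only the dw allele has switched, so dw is the middle locus and the order is br – dw – ts.
Crossovers in the br–dw interval produce the single-crossover classes TS br dw and ts BR DW (164 + 180 = 344) plus the double crossovers (20).
RF(br–dw) = (344 + 20) / 2000 = 364/2000 = 0.1820 → 18.2 map units.

18.2 map units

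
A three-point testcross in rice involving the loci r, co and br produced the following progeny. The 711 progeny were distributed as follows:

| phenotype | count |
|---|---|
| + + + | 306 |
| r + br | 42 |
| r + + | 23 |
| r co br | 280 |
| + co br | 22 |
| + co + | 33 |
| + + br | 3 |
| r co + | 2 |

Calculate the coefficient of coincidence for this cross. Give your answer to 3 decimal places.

The two most frequent reciprocal classes, + + + and r co br, are the parental types, so the F1 was + + + / r co br.
The two rarest classes, + + br and r co +, are the double crossovers. Comparing them with the parentals, only the br allele has switched, so br is the middle locus and the order is co – br – r.
co–br: (75 + 5)/711 = 0.1125; br–r: (45 + 5)/711 = 0.0703.
Expected DCO frequency = 0.1125 × 0.0703 ≈ 0.00791; observed = 5/711 ≈ 0.00703.
Coefficient of coincidence = 0.00703/0.00791 ≈ 0.889.

0.889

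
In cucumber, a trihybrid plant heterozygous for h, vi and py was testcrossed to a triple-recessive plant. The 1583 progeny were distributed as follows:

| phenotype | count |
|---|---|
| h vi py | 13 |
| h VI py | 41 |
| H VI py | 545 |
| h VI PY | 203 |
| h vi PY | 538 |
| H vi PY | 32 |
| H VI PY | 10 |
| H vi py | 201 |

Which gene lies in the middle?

The two most frequent reciprocal classes, H VI py and h vi PY, are the parental types, so the F1 was H VI py / h vi PY.
The two rarest classes, H VI PY and h vi py, are the double crossovers. Comparing them with the parentals, only the py allele has switched, so py is the middle locus and the order is h – py – vi.

py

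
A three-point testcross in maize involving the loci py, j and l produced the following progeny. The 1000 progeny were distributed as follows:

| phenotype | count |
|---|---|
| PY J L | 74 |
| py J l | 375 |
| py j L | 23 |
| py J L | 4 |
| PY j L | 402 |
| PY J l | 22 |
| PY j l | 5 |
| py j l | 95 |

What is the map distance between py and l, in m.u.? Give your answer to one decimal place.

The two most frequent reciprocal classes, PY j L and py J l, are the parental types, so the F1 was PY j L / py J l.
The two rarest classes, PY j l and py J L, are the double crossovers. Comparing them with the parentals, only the l allele has switched, so l is the middle locus and the order is j – l – py.
Crossovers in the l–py interval produce the single-crossover classes py j L and PY J l (23 + 22 = 45) plus the double crossovers (9).
RF(l–py) = (45 + 9) / 1000 = 54/1000 = 0.0540 → 5.4 m.u.

5.4 m.u.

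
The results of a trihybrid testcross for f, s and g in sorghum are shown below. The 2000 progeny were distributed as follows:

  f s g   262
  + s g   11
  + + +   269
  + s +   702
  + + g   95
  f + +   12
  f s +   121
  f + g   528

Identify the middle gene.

The two most frequent reciprocal classes, + s + and f + g, are the parental types, so the F1 was + s + / f + g.
The two rarest classes, + s g and f + +, are the double crossovers. Comparing them with the parentals, only the g allele has switched, so g is the middle locus and the order is s – g – f.

g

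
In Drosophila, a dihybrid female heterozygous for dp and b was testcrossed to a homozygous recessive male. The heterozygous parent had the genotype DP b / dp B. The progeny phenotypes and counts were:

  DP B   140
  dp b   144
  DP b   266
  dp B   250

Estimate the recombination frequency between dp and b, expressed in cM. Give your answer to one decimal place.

The recombinant classes are DP B and dp b: 140 + 144 = 284.
Recombination frequency = 284/800 = 0.3550 ≈ 35.5%, i.e. 35.5 cM.

35.5 cM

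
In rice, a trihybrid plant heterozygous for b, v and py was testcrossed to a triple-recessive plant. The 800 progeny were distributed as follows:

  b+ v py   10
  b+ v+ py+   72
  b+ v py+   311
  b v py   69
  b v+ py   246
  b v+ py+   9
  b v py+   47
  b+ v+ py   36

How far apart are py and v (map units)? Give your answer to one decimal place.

The two most frequent reciprocal classes, b v+ py and b+ v py+, are the parental types, so the F1 was b v+ py / b+ v py+.
The two rarest classes, b v+ py+ and b+ v py, are the double crossovers. Comparing them with the parentals, only the py allele has switched, so py is the middle locus and the order is b – py – v.
Crossovers in the py–v interval produce the single-crossover classes b v py and b+ v+ py+ (69 + 72 = 141) plus the double crossovers (19).
RF(py–v) = (141 + 19) / 800 = 160/800 = 0.2000 → 20.0 map units.

20.0 map units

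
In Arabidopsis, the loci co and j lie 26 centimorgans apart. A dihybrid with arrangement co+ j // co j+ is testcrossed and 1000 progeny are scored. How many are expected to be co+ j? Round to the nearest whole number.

370

A map distance of 26 centimorgans corresponds to a recombination frequency of 0.260.
The F1 is co+ j / co j+, so co+ j is a parental gamete class with expected frequency (1 − r)/2 = 0.740/2 = 0.3700.
Expected number = 0.3700 × 1000 = 370.00 ≈ 370.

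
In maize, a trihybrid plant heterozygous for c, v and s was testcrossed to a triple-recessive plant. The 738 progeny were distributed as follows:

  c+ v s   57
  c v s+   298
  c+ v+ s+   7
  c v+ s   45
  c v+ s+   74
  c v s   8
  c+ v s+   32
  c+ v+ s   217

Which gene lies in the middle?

s

The two most frequent reciprocal classes, c v s+ and c+ v+ s, are the parental types, so the F1 was c v s+ / c+ v+ s.
The two rarest classes, c v s and c+ v+ s+, are the double crossovers. Comparing them with the parentals, only the s allele has switched, so s is the middle locus and the order is c – s – v.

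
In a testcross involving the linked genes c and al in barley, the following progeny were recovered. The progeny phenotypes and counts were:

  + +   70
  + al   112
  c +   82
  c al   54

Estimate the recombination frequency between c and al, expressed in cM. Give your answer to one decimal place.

The two most frequent classes, + al (112) and c + (82), are the parental types, so the F1 was + al / c +.
The recombinant classes are + + and c al: 70 + 54 = 124.
Recombination frequency = 124/318 = 0.3899 ≈ 39.0%, i.e. 39.0 cM.

39.0 cM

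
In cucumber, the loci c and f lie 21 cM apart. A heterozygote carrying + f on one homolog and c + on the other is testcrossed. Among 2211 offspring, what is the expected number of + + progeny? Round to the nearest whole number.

A map distance of 21 cM corresponds to a recombination frequency of 0.210.
The F1 is + f / c +, so + + is a recombinant gamete class with expected frequency r/2 = 0.210/2 = 0.1050.
Expected number = 0.1050 × 2211 = 232.16 ≈ 232.

232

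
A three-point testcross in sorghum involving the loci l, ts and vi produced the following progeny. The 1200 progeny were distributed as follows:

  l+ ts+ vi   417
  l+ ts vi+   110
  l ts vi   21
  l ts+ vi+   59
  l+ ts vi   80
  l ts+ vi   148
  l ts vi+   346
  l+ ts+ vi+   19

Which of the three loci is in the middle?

The two most frequent reciprocal classes, l+ ts+ vi and l ts vi+, are the parental types, so the F1 was l+ ts+ vi / l ts vi+.
The two rarest classes, l+ ts+ vi+ and l ts vi, are the double crossovers. Comparing them with the parentals, only the vi allele has switched, so vi is the middle locus and the order is l – vi – ts.

vi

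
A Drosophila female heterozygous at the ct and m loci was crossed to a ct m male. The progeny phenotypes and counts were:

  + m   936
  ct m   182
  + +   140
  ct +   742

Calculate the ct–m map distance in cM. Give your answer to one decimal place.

16.1 cM

The two most frequent classes, + m (936) and ct + (742), are the parental types, so the F1 was + m / ct +.
The recombinant classes are + + and ct m: 140 + 182 = 322.
Recombination frequency = 322/2000 = 0.1610 ≈ 16.1%, i.e. 16.1 cM.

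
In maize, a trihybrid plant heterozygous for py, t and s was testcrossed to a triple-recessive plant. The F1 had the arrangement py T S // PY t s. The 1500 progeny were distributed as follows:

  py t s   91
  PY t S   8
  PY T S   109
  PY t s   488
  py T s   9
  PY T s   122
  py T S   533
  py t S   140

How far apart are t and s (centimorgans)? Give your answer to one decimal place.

18.6 centimorgans

The two rarest classes, py T s and PY t S, are the double crossovers. Comparing them with the parentals, only the s allele has switched, so s is the middle locus and the order is t – s – py.
Crossovers in the t–s interval produce the single-crossover classes py t S and PY T s (140 + 122 = 262) plus the double crossovers (17).
RF(t–s) = (262 + 17) / 1500 = 279/1500 = 0.1860 → 18.6 centimorgans.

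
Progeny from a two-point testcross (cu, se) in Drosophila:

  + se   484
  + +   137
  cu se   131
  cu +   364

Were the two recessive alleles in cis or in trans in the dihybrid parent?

trans

The two most frequent classes are + se (484) and cu + (364); these are the parental (non-recombinant) types.
So the F1 carried + se on one chromosome and cu + on the other — the recessive alleles are on opposite chromosomes (trans / repulsion).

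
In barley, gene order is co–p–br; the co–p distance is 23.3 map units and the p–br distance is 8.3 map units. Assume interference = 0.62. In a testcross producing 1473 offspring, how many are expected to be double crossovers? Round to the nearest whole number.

11

Map distances give recombination frequencies of 0.233 and 0.083 for the two intervals.
With interference 0.62 (so coincidence = 0.38), expected double-crossover frequency = 0.233 × 0.083 × 0.38 = 0.00735.
Expected number = 0.00735 × 1473 = 10.82 ≈ 11.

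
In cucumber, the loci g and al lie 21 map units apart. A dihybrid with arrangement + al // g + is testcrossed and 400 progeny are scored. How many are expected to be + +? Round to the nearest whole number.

A map distance of 21 map units corresponds to a recombination frequency of 0.210.
The F1 is + al / g +, so + + is a recombinant gamete class with expected frequency r/2 = 0.210/2 = 0.1050.
Expected number = 0.1050 × 400 = 42.00 ≈ 42.

42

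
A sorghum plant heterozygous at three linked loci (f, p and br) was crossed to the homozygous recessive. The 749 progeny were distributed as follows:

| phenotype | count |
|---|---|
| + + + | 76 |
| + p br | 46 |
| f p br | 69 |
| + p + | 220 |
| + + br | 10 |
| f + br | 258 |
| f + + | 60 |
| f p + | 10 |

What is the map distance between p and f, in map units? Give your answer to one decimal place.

The two most frequent reciprocal classes, f + br and + p +, are the parental types, so the F1 was f + br / + p +.
The two rarest classes, + + br and f p +, are the double crossovers. Comparing them with the parentals, only the f allele has switched, so f is the middle locus and the order is br – f – p.
Crossovers in the f–p interval produce the single-crossover classes f p br and + + + (69 + 76 = 145) plus the double crossovers (20).
RF(f–p) = (145 + 20) / 749 = 165/749 = 0.2203 → 22.0 map units.

22.0 map units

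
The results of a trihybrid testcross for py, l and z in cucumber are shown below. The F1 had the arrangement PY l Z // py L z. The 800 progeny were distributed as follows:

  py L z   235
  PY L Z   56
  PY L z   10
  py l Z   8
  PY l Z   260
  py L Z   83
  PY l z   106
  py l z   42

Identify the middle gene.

py

The two rarest classes, py l Z and PY L z, are the double crossovers. Comparing them with the parentals, only the py allele has switched, so py is the middle locus and the order is z – py – l.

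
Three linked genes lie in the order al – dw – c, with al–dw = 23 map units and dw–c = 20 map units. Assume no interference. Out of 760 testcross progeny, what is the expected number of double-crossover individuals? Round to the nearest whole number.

35

Map distances give recombination frequencies of 0.230 and 0.200 for the two intervals.
With no interference, expected double-crossover frequency = 0.230 × 0.200 = 0.04600.
Expected number = 0.04600 × 760 = 34.96 ≈ 35.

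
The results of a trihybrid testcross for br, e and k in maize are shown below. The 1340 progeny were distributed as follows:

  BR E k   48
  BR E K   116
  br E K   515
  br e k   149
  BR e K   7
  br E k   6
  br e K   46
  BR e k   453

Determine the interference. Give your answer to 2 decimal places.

0.41

The two most frequent reciprocal classes, br E K and BR e k, are the parental types, so the F1 was br E K / BR e k.
The two rarest classes, br E k and BR e K, are the double crossovers. Comparing them with the parentals, only the k allele has switched, so k is the middle locus and the order is br – k – e.
br–k: (265 + 13)/1340 = 0.2075; k–e: (94 + 13)/1340 = 0.0799.
Expected DCO frequency = 0.2075 × 0.0799 ≈ 0.01658; observed = 13/1340 ≈ 0.00970.
Coefficient of coincidence = 0.00970/0.01658 ≈ 0.59; interference = 1 − 0.59 = 0.41.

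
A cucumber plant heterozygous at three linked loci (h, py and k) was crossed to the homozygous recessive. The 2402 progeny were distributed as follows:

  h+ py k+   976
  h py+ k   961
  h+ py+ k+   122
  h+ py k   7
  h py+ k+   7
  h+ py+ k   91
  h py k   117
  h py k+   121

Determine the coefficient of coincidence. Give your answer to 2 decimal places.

The two most frequent reciprocal classes, h py+ k and h+ py k+, are the parental types, so the F1 was h py+ k / h+ py k+.
The two rarest classes, h py+ k+ and h+ py k, are the double crossovers. Comparing them with the parentals, only the k allele has switched, so k is the middle locus and the order is h – k – py.
h–k: (212 + 14)/2402 = 0.0941; k–py: (239 + 14)/2402 = 0.1053.
Expected DCO frequency = 0.0941 × 0.1053 ≈ 0.00991; observed = 14/2402 ≈ 0.00583.
Coefficient of coincidence = 0.00583/0.00991 ≈ 0.59.

0.59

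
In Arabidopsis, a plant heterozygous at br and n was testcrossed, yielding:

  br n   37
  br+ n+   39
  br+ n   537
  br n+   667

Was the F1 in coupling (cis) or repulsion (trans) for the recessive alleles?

The two most frequent classes are br+ n (537) and br n+ (667); these are the parental (non-recombinant) types.
So the F1 carried br+ n on one chromosome and br n+ on the other — the recessive alleles are on opposite chromosomes (trans / repulsion).

trans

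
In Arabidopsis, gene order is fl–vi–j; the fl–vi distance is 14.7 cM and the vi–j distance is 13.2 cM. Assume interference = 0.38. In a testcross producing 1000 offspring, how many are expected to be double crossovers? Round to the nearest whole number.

12

Map distances give recombination frequencies of 0.147 and 0.132 for the two intervals.
With interference 0.38 (so coincidence = 0.62), expected double-crossover frequency = 0.147 × 0.132 × 0.62 = 0.01203.
Expected number = 0.01203 × 1000 = 12.03 ≈ 12.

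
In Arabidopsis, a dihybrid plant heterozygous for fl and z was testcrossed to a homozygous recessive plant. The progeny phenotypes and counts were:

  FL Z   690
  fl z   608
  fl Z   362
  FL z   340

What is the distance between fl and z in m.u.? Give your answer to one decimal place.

35.1 m.u.

The two most frequent classes, FL Z (690) and fl z (608), are the parental types, so the F1 was FL Z / fl z.
The recombinant classes are FL z and fl Z: 340 + 362 = 702.
Recombination frequency = 702/2000 = 0.3510 ≈ 35.1%, i.e. 35.1 m.u.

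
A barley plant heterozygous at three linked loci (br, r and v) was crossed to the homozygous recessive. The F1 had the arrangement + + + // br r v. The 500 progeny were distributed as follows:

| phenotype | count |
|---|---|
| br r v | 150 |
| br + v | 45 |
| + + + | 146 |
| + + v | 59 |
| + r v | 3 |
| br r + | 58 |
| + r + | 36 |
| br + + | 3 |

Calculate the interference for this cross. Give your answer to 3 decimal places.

The two rarest classes, br + + and + r v, are the double crossovers. Comparing them with the parentals, only the br allele has switched, so br is the middle locus and the order is v – br – r.
v–br: (117 + 6)/500 = 0.2460; br–r: (81 + 6)/500 = 0.1740.
Expected DCO frequency = 0.2460 × 0.1740 ≈ 0.04280; observed = 6/500 ≈ 0.01200.
Coefficient of coincidence = 0.01200/0.04280 ≈ 0.280; interference = 1 − 0.280 = 0.720.

0.720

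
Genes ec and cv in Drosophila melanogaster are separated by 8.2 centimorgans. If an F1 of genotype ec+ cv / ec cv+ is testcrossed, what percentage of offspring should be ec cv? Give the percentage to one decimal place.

4.1%

A map distance of 8.2 centimorgans corresponds to a recombination frequency of 0.082.
The F1 is ec+ cv / ec cv+, so ec cv is a recombinant gamete class with expected frequency r/2 = 0.082/2 = 0.0410.
That is 0.0410 = 4.1% of the progeny.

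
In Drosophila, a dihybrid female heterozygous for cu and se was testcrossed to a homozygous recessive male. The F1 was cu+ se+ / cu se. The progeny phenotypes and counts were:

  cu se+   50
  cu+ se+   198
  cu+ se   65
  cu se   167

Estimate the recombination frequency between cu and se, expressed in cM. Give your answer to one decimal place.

The recombinant classes are cu+ se and cu se+: 65 + 50 = 115.
Recombination frequency = 115/480 = 0.2396 ≈ 24.0%, i.e. 24.0 cM.

24.0 cM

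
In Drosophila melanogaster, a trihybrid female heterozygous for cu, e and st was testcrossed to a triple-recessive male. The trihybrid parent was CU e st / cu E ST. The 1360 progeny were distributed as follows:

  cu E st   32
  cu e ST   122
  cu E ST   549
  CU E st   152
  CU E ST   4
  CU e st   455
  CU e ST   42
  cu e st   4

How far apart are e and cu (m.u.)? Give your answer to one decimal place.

20.7 m.u.

The two rarest classes, cu e st and CU E ST, are the double crossovers. Comparing them with the parentals, only the cu allele has switched, so cu is the middle locus and the order is e – cu – st.
Crossovers in the e–cu interval produce the single-crossover classes CU E st and cu e ST (152 + 122 = 274) plus the double crossovers (8).
RF(e–cu) = (274 + 8) / 1360 = 282/1360 = 0.2074 → 20.7 m.u.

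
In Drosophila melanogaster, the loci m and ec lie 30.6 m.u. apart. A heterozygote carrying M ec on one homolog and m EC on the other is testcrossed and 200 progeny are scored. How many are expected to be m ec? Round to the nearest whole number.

A map distance of 30.6 m.u. corresponds to a recombination frequency of 0.306.
The F1 is M ec / m EC, so m ec is a recombinant gamete class with expected frequency r/2 = 0.306/2 = 0.1530.
Expected number = 0.1530 × 200 = 30.60 ≈ 31.

31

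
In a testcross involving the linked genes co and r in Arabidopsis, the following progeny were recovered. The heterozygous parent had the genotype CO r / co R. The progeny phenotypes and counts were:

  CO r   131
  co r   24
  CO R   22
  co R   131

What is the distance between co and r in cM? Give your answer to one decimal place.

14.9 cM

The recombinant classes are CO R and co r: 22 + 24 = 46.
Recombination frequency = 46/308 = 0.1494 ≈ 14.9%, i.e. 14.9 cM.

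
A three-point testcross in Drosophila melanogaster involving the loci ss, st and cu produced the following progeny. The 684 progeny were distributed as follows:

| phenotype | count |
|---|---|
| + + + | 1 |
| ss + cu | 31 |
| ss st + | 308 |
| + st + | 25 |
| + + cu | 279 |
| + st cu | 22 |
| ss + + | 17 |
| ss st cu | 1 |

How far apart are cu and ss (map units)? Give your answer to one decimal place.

The two most frequent reciprocal classes, + + cu and ss st +, are the parental types, so the F1 was + + cu / ss st +.
The two rarest classes, + + + and ss st cu, are the double crossovers. Comparing them with the parentals, only the cu allele has switched, so cu is the middle locus and the order is st – cu – ss.
Crossovers in the cu–ss interval produce the single-crossover classes ss + cu and + st + (31 + 25 = 56) plus the double crossovers (2).
RF(cu–ss) = (56 + 2) / 684 = 58/684 = 0.0848 → 8.5 map units.

8.5 map units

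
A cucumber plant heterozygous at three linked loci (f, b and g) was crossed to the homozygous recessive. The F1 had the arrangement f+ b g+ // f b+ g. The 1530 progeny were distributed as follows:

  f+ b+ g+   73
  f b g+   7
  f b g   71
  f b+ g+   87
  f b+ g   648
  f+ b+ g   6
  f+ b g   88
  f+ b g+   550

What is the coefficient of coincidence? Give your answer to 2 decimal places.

0.67

The two rarest classes, f b g+ and f+ b+ g, are the double crossovers. Comparing them with the parentals, only the f allele has switched, so f is the middle locus and the order is g – f – b.
g–f: (175 + 13)/1530 = 0.1229; f–b: (144 + 13)/1530 = 0.1026.
Expected DCO frequency = 0.1229 × 0.1026 ≈ 0.01261; observed = 13/1530 ≈ 0.00850.
Coefficient of coincidence = 0.00850/0.01261 ≈ 0.67.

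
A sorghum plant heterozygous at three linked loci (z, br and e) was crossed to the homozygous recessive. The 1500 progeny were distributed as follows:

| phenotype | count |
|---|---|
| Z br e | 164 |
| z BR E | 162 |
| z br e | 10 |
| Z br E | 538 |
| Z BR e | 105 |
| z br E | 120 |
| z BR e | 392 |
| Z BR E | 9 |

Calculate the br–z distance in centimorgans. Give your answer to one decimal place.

16.3 centimorgans

The two most frequent reciprocal classes, z BR e and Z br E, are the parental types, so the F1 was z BR e / Z br E.
The two rarest classes, z br e and Z BR E, are the double crossovers. Comparing them with the parentals, only the br allele has switched, so br is the middle locus and the order is z – br – e.
Crossovers in the z–br interval produce the single-crossover classes Z BR e and z br E (105 + 120 = 225) plus the double crossovers (19).
RF(z–br) = (225 + 19) / 1500 = 244/1500 = 0.1627 → 16.3 centimorgans.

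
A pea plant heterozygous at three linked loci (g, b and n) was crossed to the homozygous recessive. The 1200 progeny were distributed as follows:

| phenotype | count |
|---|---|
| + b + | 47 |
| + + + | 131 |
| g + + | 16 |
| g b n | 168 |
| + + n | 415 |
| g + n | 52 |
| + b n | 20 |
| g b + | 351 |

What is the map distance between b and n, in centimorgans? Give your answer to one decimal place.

The two most frequent reciprocal classes, + + n and g b +, are the parental types, so the F1 was + + n / g b +.
The two rarest classes, + b n and g + +, are the double crossovers. Comparing them with the parentals, only the b allele has switched, so b is the middle locus and the order is g – b – n.
Crossovers in the b–n interval produce the single-crossover classes + + + and g b n (131 + 168 = 299) plus the double crossovers (36).
RF(b–n) = (299 + 36) / 1200 = 335/1200 = 0.2792 → 27.9 centimorgans.

27.9 centimorgans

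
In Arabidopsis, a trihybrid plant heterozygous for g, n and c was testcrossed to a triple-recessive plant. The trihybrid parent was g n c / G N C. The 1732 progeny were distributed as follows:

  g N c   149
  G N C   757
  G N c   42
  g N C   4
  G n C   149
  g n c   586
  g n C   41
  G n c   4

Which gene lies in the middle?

g

The two rarest classes, G n c and g N C, are the double crossovers. Comparing them with the parentals, only the g allele has switched, so g is the middle locus and the order is n – g – c.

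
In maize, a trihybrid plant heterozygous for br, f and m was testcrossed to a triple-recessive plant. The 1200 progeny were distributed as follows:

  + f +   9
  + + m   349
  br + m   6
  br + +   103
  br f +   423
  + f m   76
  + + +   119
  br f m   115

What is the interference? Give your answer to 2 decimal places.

0.63

The two most frequent reciprocal classes, br f + and + + m, are the parental types, so the F1 was br f + / + + m.
The two rarest classes, + f + and br + m, are the double crossovers. Comparing them with the parentals, only the br allele has switched, so br is the middle locus and the order is m – br – f.
m–br: (234 + 15)/1200 = 0.2075; br–f: (179 + 15)/1200 = 0.1617.
Expected DCO frequency = 0.2075 × 0.1617 ≈ 0.03355; observed = 15/1200 ≈ 0.01250.
Coefficient of coincidence = 0.01250/0.03355 ≈ 0.37; interference = 1 − 0.37 = 0.63.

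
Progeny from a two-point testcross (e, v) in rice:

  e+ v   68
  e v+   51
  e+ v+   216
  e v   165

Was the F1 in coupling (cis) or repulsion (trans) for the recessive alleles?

cis

The two most frequent classes are e+ v+ (216) and e v (165); these are the parental (non-recombinant) types.
So the F1 carried e+ v+ on one chromosome and e v on the other — the recessive alleles are on the same chromosome (cis / coupling).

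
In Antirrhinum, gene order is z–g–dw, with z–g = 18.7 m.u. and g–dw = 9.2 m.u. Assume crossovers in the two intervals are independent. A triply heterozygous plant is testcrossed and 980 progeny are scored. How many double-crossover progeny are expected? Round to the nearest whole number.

17

Map distances give recombination frequencies of 0.187 and 0.092 for the two intervals.
With no interference, expected double-crossover frequency = 0.187 × 0.092 = 0.01720.
Expected number = 0.01720 × 980 = 16.86 ≈ 17.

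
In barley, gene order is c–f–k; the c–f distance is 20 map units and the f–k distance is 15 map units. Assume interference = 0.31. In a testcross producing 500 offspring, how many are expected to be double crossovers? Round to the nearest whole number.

10

Map distances give recombination frequencies of 0.200 and 0.150 for the two intervals.
With interference 0.31 (so coincidence = 0.69), expected double-crossover frequency = 0.200 × 0.150 × 0.69 = 0.02070.
Expected number = 0.02070 × 500 = 10.35 ≈ 10.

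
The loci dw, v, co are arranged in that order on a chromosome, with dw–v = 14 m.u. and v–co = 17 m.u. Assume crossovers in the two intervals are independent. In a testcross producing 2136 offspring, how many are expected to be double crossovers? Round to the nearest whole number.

Map distances give recombination frequencies of 0.140 and 0.170 for the two intervals.
With no interference, expected double-crossover frequency = 0.140 × 0.170 = 0.02380.
Expected number = 0.02380 × 2136 = 50.84 ≈ 51.

51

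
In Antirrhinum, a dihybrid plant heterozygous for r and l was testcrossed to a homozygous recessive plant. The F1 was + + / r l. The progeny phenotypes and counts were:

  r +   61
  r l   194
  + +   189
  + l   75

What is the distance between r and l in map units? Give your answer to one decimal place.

26.2 map units

The recombinant classes are + l and r +: 75 + 61 = 136.
Recombination frequency = 136/519 = 0.2620 ≈ 26.2%, i.e. 26.2 map units.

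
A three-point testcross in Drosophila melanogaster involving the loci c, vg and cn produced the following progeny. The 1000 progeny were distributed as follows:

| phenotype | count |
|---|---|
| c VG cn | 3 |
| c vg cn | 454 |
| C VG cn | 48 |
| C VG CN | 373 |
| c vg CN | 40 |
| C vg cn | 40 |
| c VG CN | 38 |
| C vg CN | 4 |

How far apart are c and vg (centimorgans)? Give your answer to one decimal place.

The two most frequent reciprocal classes, c vg cn and C VG CN, are the parental types, so the F1 was c vg cn / C VG CN.
The two rarest classes, c VG cn and C vg CN, are the double crossovers. Comparing them with the parentals, only the vg allele has switched, so vg is the middle locus and the order is c – vg – cn.
Crossovers in the c–vg interval produce the single-crossover classes C vg cn and c VG CN (40 + 38 = 78) plus the double crossovers (7).
RF(c–vg) = (78 + 7) / 1000 = 85/1000 = 0.0850 → 8.5 centimorgans.

8.5 centimorgans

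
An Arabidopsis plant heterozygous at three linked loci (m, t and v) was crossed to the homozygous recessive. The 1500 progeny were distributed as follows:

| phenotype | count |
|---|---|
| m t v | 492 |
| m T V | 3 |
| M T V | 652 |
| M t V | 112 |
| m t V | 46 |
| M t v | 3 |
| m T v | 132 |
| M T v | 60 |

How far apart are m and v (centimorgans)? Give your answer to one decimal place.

7.5 centimorgans

The two most frequent reciprocal classes, M T V and m t v, are the parental types, so the F1 was M T V / m t v.
The two rarest classes, m T V and M t v, are the double crossovers. Comparing them with the parentals, only the m allele has switched, so m is the middle locus and the order is t – m – v.
Crossovers in the m–v interval produce the single-crossover classes M T v and m t V (60 + 46 = 106) plus the double crossovers (6).
RF(m–v) = (106 + 6) / 1500 = 112/1500 = 0.0747 → 7.5 centimorgans.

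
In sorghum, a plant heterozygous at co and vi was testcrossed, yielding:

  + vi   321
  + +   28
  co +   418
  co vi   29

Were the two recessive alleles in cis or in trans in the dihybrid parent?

trans

The two most frequent classes are + vi (321) and co + (418); these are the parental (non-recombinant) types.
So the F1 carried + vi on one chromosome and co + on the other — the recessive alleles are on opposite chromosomes (trans / repulsion).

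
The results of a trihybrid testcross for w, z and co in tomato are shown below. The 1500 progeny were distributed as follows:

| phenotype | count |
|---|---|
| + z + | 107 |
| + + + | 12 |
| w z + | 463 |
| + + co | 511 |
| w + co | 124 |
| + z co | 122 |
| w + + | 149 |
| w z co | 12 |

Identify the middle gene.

co

The two most frequent reciprocal classes, w z + and + + co, are the parental types, so the F1 was w z + / + + co.
The two rarest classes, w z co and + + +, are the double crossovers. Comparing them with the parentals, only the co allele has switched, so co is the middle locus and the order is z – co – w.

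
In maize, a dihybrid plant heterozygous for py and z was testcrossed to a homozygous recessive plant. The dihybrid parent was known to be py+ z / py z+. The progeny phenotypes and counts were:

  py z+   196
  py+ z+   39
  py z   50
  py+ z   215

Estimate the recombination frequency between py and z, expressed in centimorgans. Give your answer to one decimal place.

17.8 centimorgans

The recombinant classes are py+ z+ and py z: 39 + 50 = 89.
Recombination frequency = 89/500 = 0.1780 ≈ 17.8%, i.e. 17.8 centimorgans.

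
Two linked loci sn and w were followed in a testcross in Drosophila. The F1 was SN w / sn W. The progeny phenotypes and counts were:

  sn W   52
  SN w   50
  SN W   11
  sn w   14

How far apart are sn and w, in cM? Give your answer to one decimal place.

19.7 cM

The recombinant classes are SN W and sn w: 11 + 14 = 25.
Recombination frequency = 25/127 = 0.1969 ≈ 19.7%, i.e. 19.7 cM.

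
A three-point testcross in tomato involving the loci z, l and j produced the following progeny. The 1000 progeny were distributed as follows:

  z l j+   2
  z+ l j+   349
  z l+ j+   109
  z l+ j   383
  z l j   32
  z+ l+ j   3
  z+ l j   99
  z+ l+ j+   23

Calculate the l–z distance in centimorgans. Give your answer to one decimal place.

The two most frequent reciprocal classes, z l+ j and z+ l j+, are the parental types, so the F1 was z l+ j / z+ l j+.
The two rarest classes, z+ l+ j and z l j+, are the double crossovers. Comparing them with the parentals, only the z allele has switched, so z is the middle locus and the order is j – z – l.
Crossovers in the z–l interval produce the single-crossover classes z l j and z+ l+ j+ (32 + 23 = 55) plus the double crossovers (5).
RF(z–l) = (55 + 5) / 1000 = 60/1000 = 0.0600 → 6.0 centimorgans.

6.0 centimorgans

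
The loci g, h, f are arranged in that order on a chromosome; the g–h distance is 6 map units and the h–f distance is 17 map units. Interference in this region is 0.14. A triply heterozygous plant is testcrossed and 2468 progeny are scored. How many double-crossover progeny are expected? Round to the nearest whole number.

22

Map distances give recombination frequencies of 0.060 and 0.170 for the two intervals.
With interference 0.14 (so coincidence = 0.86), expected double-crossover frequency = 0.060 × 0.170 × 0.86 = 0.00877.
Expected number = 0.00877 × 2468 = 21.65 ≈ 22.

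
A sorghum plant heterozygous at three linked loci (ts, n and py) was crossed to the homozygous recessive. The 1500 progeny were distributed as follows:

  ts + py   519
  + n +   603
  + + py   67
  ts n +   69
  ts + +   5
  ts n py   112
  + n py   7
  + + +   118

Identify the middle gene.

py

The two most frequent reciprocal classes, + n + and ts + py, are the parental types, so the F1 was + n + / ts + py.
The two rarest classes, + n py and ts + +, are the double crossovers. Comparing them with the parentals, only the py allele has switched, so py is the middle locus and the order is n – py – ts.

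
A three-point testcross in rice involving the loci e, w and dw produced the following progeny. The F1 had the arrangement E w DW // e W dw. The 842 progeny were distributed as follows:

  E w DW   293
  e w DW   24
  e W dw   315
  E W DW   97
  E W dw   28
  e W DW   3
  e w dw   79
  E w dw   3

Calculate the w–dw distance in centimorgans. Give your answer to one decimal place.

The two rarest classes, E w dw and e W DW, are the double crossovers. Comparing them with the parentals, only the dw allele has switched, so dw is the middle locus and the order is w – dw – e.
Crossovers in the w–dw interval produce the single-crossover classes E W DW and e w dw (97 + 79 = 176) plus the double crossovers (6).
RF(w–dw) = (176 + 6) / 842 = 182/842 = 0.2162 → 21.6 centimorgans.

21.6 centimorgans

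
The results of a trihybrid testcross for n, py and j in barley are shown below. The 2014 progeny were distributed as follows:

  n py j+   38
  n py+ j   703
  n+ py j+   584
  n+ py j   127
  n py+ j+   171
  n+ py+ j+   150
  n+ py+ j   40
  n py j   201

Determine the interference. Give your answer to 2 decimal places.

The two most frequent reciprocal classes, n+ py j+ and n py+ j, are the parental types, so the F1 was n+ py j+ / n py+ j.
The two rarest classes, n py j+ and n+ py+ j, are the double crossovers. Comparing them with the parentals, only the n allele has switched, so n is the middle locus and the order is py – n – j.
py–n: (351 + 78)/2014 = 0.2130; n–j: (298 + 78)/2014 = 0.1867.
Expected DCO frequency = 0.2130 × 0.1867 ≈ 0.03977; observed = 78/2014 ≈ 0.03873.
Coefficient of coincidence = 0.03873/0.03977 ≈ 0.97; interference = 1 − 0.97 = 0.03.

0.03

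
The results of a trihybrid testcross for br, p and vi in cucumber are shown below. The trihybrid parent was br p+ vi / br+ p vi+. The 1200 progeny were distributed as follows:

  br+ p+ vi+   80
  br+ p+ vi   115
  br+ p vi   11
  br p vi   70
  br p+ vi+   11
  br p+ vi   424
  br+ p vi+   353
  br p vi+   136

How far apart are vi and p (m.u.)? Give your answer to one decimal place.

The two rarest classes, br p+ vi+ and br+ p vi, are the double crossovers. Comparing them with the parentals, only the vi allele has switched, so vi is the middle locus and the order is p – vi – br.
Crossovers in the p–vi interval produce the single-crossover classes br p vi and br+ p+ vi+ (70 + 80 = 150) plus the double crossovers (22).
RF(p–vi) = (150 + 22) / 1200 = 172/1200 = 0.1433 → 14.3 m.u.

14.3 m.u.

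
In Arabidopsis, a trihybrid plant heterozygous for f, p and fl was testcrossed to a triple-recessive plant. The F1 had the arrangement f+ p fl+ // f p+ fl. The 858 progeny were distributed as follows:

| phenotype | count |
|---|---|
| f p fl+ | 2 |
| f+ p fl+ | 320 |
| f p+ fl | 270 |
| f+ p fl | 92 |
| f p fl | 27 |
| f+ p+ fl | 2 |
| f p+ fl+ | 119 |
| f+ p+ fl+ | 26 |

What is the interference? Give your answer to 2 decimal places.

0.72

The two rarest classes, f p fl+ and f+ p+ fl, are the double crossovers. Comparing them with the parentals, only the f allele has switched, so f is the middle locus and the order is fl – f – p.
fl–f: (211 + 4)/858 = 0.2506; f–p: (53 + 4)/858 = 0.0664.
Expected DCO frequency = 0.2506 × 0.0664 ≈ 0.01664; observed = 4/858 ≈ 0.00466.
Coefficient of coincidence = 0.00466/0.01664 ≈ 0.28; interference = 1 − 0.28 = 0.72.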